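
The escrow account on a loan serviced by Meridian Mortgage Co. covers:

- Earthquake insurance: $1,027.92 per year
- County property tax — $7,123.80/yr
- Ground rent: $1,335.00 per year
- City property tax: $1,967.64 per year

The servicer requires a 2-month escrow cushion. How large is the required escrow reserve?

Earthquake insurance — $1,027.92/yr
County property tax — $7,123.80/yr
Ground rent — $1,335.00/yr
City property tax — $1,967.64/yr
Annual escrow total = $1,027.92 + $7,123.80 + $1,335.00 + $1,967.64 = $11,454.36
Monthly escrow = $11,454.36 / 12 = $954.53
Required cushion = 2 × $954.53 = $1,909.06

$1,909.06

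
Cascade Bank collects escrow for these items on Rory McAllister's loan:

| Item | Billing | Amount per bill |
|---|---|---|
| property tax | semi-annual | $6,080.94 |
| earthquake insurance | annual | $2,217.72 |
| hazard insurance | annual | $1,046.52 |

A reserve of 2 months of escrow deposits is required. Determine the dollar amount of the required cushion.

$2,571.02

Property tax — $6,080.94 × 2 = $12,161.88/yr
Earthquake insurance — $2,217.72/yr
Hazard insurance — $1,046.52/yr
Total annual escrow = $15,426.12
Monthly = $15,426.12 / 12 = $1,285.51
Cushion = 2 × $1,285.51 = $2,571.02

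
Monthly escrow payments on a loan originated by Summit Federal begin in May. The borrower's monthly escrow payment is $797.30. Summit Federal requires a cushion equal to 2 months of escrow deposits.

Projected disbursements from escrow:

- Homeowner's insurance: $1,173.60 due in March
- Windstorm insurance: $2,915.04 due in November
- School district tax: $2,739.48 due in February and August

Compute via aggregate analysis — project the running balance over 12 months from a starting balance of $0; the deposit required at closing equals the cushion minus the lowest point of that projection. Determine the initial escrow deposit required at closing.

Cushion = 2 × $797.30 = $1,594.60
Trial balance (start $0, +$797.30 each month, − disbursements):
  May: +$797.30 → $797.30
  Jun: +$797.30 → $1,594.60
  Jul: +$797.30 → $2,391.90
  Aug: +$797.30 − $2,739.48 → $449.72
  Sep: +$797.30 → $1,247.02
  Oct: +$797.30 → $2,044.32
  Nov: +$797.30 − $2,915.04 → -$73.42
  Dec: +$797.30 → $723.88
  Jan: +$797.30 → $1,521.18
  Feb: +$797.30 − $2,739.48 → -$421.00
  Mar: +$797.30 − $1,173.60 → -$797.30
  Apr: +$797.30 → $0.00
Lowest trial balance = -$797.30 (Mar)
Initial deposit = cushion − low point = $1,594.60 − (-$797.30) = $2,391.90

$2,391.90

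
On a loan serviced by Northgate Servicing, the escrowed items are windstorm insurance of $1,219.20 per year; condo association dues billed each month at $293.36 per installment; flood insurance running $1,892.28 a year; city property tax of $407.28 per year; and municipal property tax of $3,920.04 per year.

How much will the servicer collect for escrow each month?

$913.26

Windstorm insurance — $1,219.20
Condo association dues — $293.36 × 12 = $3,520.32
Flood insurance — $1,892.28
City property tax — $407.28
Municipal property tax — $3,920.04
Yearly total = $10,959.12
Per month = $10,959.12 ÷ 12 = $913.26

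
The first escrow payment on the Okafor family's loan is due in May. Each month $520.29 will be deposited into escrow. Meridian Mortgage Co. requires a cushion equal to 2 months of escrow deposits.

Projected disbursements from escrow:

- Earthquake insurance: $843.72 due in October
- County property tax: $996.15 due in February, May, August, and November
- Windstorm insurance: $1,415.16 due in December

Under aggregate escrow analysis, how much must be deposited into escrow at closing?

Cushion = 2 × $520.29 = $1,040.58
Trial balance (start $0, +$520.29 each month, − disbursements):
  May: +$520.29 − $996.15 → -$475.86
  Jun: +$520.29 → $44.43
  Jul: +$520.29 → $564.72
  Aug: +$520.29 − $996.15 → $88.86
  Sep: +$520.29 → $609.15
  Oct: +$520.29 − $843.72 → $285.72
  Nov: +$520.29 − $996.15 → -$190.14
  Dec: +$520.29 − $1,415.16 → -$1,085.01
  Jan: +$520.29 → -$564.72
  Feb: +$520.29 − $996.15 → -$1,040.58
  Mar: +$520.29 → -$520.29
  Apr: +$520.29 → $0.00
Lowest trial balance = -$1,085.01 (Dec)
Initial deposit = cushion − low point = $1,040.58 − (-$1,085.01) = $2,125.59

$2,125.59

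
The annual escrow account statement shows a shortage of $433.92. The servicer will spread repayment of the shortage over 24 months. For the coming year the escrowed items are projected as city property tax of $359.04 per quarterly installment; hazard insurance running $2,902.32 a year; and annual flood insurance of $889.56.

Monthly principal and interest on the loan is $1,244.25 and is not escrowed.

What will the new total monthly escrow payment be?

City property tax — $359.04 × 4 = $1,436.16 per year
Hazard insurance — $2,902.32 per year
Flood insurance — $889.56 per year
Combined annual = $1,436.16 + $2,902.32 + $889.56 = $5,228.04
Per month = $5,228.04 / 12 = $435.67
Shortage spread = $433.92 ÷ 24 = $18.08/mo
Adjusted monthly = $435.67 + $18.08 = $453.75

$453.75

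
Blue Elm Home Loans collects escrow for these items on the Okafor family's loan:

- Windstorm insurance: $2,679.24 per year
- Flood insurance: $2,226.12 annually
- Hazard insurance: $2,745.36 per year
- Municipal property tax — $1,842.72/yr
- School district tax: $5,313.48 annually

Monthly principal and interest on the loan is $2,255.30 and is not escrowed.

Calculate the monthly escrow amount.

$1,233.91

Windstorm insurance — $2,679.24
Flood insurance — $2,226.12
Hazard insurance — $2,745.36
Municipal property tax — $1,842.72
School district tax — $5,313.48
Total annual escrow = $2,679.24 + $2,226.12 + $2,745.36 + $1,842.72 + $5,313.48 = $14,806.92
Monthly escrow = $14,806.92 ÷ 12 = $1,233.91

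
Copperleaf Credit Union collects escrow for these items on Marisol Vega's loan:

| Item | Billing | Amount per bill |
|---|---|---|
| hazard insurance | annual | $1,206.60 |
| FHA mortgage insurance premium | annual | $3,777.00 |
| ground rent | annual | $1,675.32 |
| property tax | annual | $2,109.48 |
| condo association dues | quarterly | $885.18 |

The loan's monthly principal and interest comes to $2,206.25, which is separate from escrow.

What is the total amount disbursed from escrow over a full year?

$12,309.12

Hazard insurance = $1,206.60 annually
FHA mortgage insurance premium = $3,777.00 annually
Ground rent = $1,675.32 annually
Property tax = $2,109.48 annually
Condo association dues = $885.18 × 4 = $3,540.72 annually
Combined annual = $1,206.60 + $3,777.00 + $1,675.32 + $2,109.48 + $3,540.72 = $12,309.12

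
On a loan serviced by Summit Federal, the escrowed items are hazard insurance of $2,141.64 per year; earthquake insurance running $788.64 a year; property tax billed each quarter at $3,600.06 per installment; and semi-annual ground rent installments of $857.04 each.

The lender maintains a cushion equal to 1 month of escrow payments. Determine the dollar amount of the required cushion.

$1,587.05

Hazard insurance: $2,141.64
Earthquake insurance: $788.64
Property tax: $3,600.06 × 4 = $14,400.24
Ground rent: $857.04 × 2 = $1,714.08
Combined annual = $19,044.60
Per month = $19,044.60 / 12 = $1,587.05
Required cushion = 1 × $1,587.05 = $1,587.05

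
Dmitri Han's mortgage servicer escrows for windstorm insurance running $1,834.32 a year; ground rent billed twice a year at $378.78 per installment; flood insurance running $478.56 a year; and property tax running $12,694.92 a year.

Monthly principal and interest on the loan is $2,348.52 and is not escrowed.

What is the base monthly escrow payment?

$1,313.78

Windstorm insurance = $1,834.32 annually
Ground rent = $378.78 × 2 = $757.56 annually
Flood insurance = $478.56 annually
Property tax = $12,694.92 annually
Yearly total = $15,765.36
Monthly escrow = $15,765.36 ÷ 12 = $1,313.78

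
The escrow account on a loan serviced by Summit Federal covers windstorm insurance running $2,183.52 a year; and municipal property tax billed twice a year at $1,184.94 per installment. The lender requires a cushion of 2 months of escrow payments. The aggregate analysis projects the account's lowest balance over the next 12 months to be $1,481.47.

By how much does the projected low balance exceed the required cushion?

$722.57

Windstorm insurance: $2,183.52/yr
Municipal property tax: $1,184.94 × 2 = $2,369.88/yr
Total annual escrow = $2,183.52 + $2,369.88 = $4,553.40
Base monthly escrow = $4,553.40 / 12 = $379.45
Required cushion = 2 × $379.45 = $758.90
Surplus = $1,481.47 − $758.90 = $722.57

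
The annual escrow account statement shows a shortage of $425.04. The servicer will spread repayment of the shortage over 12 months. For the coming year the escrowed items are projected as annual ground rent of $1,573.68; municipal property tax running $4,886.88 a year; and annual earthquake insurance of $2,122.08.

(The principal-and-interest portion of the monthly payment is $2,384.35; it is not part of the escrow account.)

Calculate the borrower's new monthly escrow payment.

$750.64

Ground rent — $1,573.68
Municipal property tax — $4,886.88
Earthquake insurance — $2,122.08
Total per year = $1,573.68 + $4,886.88 + $2,122.08 = $8,582.64
Per month = $8,582.64 ÷ 12 = $715.22
Shortage per month = $425.04 / 12 = $35.42
New monthly escrow = $715.22 + $35.42 = $750.64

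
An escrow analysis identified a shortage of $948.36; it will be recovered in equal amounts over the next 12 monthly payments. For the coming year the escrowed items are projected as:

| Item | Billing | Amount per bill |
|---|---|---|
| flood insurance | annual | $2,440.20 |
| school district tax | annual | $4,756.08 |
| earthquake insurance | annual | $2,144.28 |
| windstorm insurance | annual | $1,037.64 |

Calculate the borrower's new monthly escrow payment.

Flood insurance = $2,440.20/yr
School district tax = $4,756.08/yr
Earthquake insurance = $2,144.28/yr
Windstorm insurance = $1,037.64/yr
Combined annual = $2,440.20 + $4,756.08 + $2,144.28 + $1,037.64 = $10,378.20
Monthly escrow = $10,378.20 ÷ 12 = $864.85
Shortage spread = $948.36 / 12 = $79.03/mo
Adjusted monthly = $864.85 + $79.03 = $943.88

$943.88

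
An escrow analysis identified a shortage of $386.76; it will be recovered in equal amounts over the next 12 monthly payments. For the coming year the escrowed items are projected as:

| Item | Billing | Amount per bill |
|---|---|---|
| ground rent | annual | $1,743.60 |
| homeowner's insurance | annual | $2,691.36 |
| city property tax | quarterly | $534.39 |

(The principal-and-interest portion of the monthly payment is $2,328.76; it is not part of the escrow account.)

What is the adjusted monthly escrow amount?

Ground rent — $1,743.60/yr
Homeowner's insurance — $2,691.36/yr
City property tax — $534.39 × 4 = $2,137.56/yr
Yearly total = $6,572.52
Monthly = $6,572.52 ÷ 12 = $547.71
Shortage per month = $386.76 ÷ 12 = $32.23
New monthly escrow = $547.71 + $32.23 = $579.94

$579.94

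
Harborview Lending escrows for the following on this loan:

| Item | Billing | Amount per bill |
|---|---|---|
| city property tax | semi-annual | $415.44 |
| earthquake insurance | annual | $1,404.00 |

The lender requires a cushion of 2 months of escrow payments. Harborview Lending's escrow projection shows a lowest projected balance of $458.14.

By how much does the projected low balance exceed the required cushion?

City property tax — $415.44 × 2 = $830.88
Earthquake insurance — $1,404.00
Total per year = $830.88 + $1,404.00 = $2,234.88
Monthly = $2,234.88 ÷ 12 = $186.24
Cushion = 2 × $186.24 = $372.48
Excess over cushion: $458.14 − $372.48 = $85.66

$85.66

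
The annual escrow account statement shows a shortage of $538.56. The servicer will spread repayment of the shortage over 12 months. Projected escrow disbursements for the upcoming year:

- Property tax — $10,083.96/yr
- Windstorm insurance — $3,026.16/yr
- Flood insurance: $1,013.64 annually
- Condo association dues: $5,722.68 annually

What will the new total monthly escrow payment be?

Property tax: $10,083.96/yr
Windstorm insurance: $3,026.16/yr
Flood insurance: $1,013.64/yr
Condo association dues: $5,722.68/yr
Total per year = $10,083.96 + $3,026.16 + $1,013.64 + $5,722.68 = $19,846.44
Base monthly escrow = $19,846.44 ÷ 12 = $1,653.87
Shortage spread = $538.56 ÷ 12 = $44.88/mo
New monthly escrow = $1,653.87 + $44.88 = $1,698.75

$1,698.75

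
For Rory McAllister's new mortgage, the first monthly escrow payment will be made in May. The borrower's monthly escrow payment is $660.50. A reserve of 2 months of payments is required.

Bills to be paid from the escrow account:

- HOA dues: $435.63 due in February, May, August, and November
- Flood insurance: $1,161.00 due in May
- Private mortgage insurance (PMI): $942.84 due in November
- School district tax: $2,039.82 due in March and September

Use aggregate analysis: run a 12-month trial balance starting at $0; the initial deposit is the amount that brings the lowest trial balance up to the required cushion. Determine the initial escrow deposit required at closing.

$2,257.13

Cushion = 2 × $660.50 = $1,321.00
Trial balance (start $0, +$660.50 each month, − disbursements):
  May: +$660.50 − $1,596.63 → -$936.13
  Jun: +$660.50 → -$275.63
  Jul: +$660.50 → $384.87
  Aug: +$660.50 − $435.63 → $609.74
  Sep: +$660.50 − $2,039.82 → -$769.58
  Oct: +$660.50 → -$109.08
  Nov: +$660.50 − $1,378.47 → -$827.05
  Dec: +$660.50 → -$166.55
  Jan: +$660.50 → $493.95
  Feb: +$660.50 − $435.63 → $718.82
  Mar: +$660.50 − $2,039.82 → -$660.50
  Apr: +$660.50 → $0.00
Lowest trial balance = -$936.13 (May)
Initial deposit = cushion − low point = $1,321.00 − (-$936.13) = $2,257.13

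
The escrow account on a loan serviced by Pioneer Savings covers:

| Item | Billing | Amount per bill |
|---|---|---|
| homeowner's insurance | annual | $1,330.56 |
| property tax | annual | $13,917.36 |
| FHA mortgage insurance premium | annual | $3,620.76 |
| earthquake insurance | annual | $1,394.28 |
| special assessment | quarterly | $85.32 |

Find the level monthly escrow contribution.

$1,717.02

Homeowner's insurance — $1,330.56
Property tax — $13,917.36
FHA mortgage insurance premium — $3,620.76
Earthquake insurance — $1,394.28
Special assessment — $85.32 × 4 = $341.28
Total per year = $1,330.56 + $13,917.36 + $3,620.76 + $1,394.28 + $341.28 = $20,604.24
Per month = $20,604.24 / 12 = $1,717.02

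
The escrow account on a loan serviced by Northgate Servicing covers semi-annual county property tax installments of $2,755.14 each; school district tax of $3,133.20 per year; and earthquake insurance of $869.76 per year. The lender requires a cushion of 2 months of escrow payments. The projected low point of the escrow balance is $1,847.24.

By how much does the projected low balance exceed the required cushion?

County property tax: $2,755.14 × 2 = $5,510.28 annually
School district tax: $3,133.20 annually
Earthquake insurance: $869.76 annually
Combined annual = $9,513.24
Base monthly escrow = $9,513.24 ÷ 12 = $792.77
Cushion = 2 × $792.77 = $1,585.54
Excess over cushion: $1,847.24 − $1,585.54 = $261.70

$261.70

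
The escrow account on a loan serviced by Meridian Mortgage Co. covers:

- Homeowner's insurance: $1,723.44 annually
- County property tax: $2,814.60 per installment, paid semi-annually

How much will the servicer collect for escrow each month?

Homeowner's insurance — $1,723.44
County property tax — $2,814.60 × 2 = $5,629.20
Annual escrow total = $1,723.44 + $5,629.20 = $7,352.64
Monthly escrow = $7,352.64 / 12 = $612.72

$612.72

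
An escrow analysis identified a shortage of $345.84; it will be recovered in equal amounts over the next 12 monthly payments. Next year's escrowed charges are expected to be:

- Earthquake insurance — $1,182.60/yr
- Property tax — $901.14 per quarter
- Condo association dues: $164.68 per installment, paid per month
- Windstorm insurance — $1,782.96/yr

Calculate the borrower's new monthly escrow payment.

Earthquake insurance — $1,182.60/yr
Property tax — $901.14 × 4 = $3,604.56/yr
Condo association dues — $164.68 × 12 = $1,976.16/yr
Windstorm insurance — $1,782.96/yr
Total per year = $1,182.60 + $3,604.56 + $1,976.16 + $1,782.96 = $8,546.28
Per month = $8,546.28 / 12 = $712.19
Shortage spread = $345.84 ÷ 12 = $28.82/mo
Adjusted monthly = $712.19 + $28.82 = $741.01

$741.01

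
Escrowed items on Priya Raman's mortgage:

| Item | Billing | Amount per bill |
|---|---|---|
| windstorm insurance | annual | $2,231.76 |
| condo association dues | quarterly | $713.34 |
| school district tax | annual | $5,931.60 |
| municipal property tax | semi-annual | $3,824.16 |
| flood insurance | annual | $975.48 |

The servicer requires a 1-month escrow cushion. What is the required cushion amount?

Windstorm insurance = $2,231.76/yr
Condo association dues = $713.34 × 4 = $2,853.36/yr
School district tax = $5,931.60/yr
Municipal property tax = $3,824.16 × 2 = $7,648.32/yr
Flood insurance = $975.48/yr
Yearly total = $2,231.76 + $2,853.36 + $5,931.60 + $7,648.32 + $975.48 = $19,640.52
Per month = $19,640.52 ÷ 12 = $1,636.71
Reserve = 1 × $1,636.71 = $1,636.71

$1,636.71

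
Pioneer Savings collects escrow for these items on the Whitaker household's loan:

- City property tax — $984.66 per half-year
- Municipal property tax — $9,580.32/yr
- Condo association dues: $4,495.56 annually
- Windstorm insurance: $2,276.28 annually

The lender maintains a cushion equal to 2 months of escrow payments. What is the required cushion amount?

City property tax: $984.66 × 2 = $1,969.32/yr
Municipal property tax: $9,580.32/yr
Condo association dues: $4,495.56/yr
Windstorm insurance: $2,276.28/yr
Yearly total = $1,969.32 + $9,580.32 + $4,495.56 + $2,276.28 = $18,321.48
Monthly = $18,321.48 ÷ 12 = $1,526.79
Reserve = 2 × $1,526.79 = $3,053.58

$3,053.58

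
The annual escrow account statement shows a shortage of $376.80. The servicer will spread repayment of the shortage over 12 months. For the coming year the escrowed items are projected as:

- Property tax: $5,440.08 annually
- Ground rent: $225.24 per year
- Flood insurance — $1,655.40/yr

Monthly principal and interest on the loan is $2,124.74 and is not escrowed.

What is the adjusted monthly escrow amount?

Property tax — $5,440.08 per year
Ground rent — $225.24 per year
Flood insurance — $1,655.40 per year
Total per year = $5,440.08 + $225.24 + $1,655.40 = $7,320.72
Monthly escrow = $7,320.72 ÷ 12 = $610.06
Shortage spread = $376.80 / 12 = $31.40/mo
New monthly escrow = $610.06 + $31.40 = $641.46

$641.46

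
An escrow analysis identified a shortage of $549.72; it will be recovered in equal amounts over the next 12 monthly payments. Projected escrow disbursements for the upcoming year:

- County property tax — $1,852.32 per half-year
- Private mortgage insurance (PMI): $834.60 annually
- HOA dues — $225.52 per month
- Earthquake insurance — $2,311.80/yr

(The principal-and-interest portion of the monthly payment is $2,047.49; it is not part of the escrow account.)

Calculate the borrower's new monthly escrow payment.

County property tax — $1,852.32 × 2 = $3,704.64/yr
Private mortgage insurance (PMI) — $834.60/yr
HOA dues — $225.52 × 12 = $2,706.24/yr
Earthquake insurance — $2,311.80/yr
Total annual escrow = $3,704.64 + $834.60 + $2,706.24 + $2,311.80 = $9,557.28
Monthly escrow = $9,557.28 ÷ 12 = $796.44
Monthly shortage recovery: $549.72 ÷ 12 = $45.81
New monthly escrow = $796.44 + $45.81 = $842.25

$842.25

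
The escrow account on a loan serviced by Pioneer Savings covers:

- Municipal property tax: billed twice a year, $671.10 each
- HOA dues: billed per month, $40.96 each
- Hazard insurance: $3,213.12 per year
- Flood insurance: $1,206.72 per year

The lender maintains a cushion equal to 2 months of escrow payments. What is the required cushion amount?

Municipal property tax — $671.10 × 2 = $1,342.20
HOA dues — $40.96 × 12 = $491.52
Hazard insurance — $3,213.12
Flood insurance — $1,206.72
Combined annual = $1,342.20 + $491.52 + $3,213.12 + $1,206.72 = $6,253.56
Monthly = $6,253.56 / 12 = $521.13
Cushion = 2 × $521.13 = $1,042.26

$1,042.26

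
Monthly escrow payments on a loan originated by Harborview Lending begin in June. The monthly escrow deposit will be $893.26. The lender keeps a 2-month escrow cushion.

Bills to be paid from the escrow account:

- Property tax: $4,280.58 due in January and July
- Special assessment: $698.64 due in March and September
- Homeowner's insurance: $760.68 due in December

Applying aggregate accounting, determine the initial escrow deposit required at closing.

Cushion = 2 × $893.26 = $1,786.52
Trial balance (start $0, +$893.26 each month, − disbursements):
  Jun: +$893.26 → $893.26
  Jul: +$893.26 − $4,280.58 → -$2,494.06
  Aug: +$893.26 → -$1,600.80
  Sep: +$893.26 − $698.64 → -$1,406.18
  Oct: +$893.26 → -$512.92
  Nov: +$893.26 → $380.34
  Dec: +$893.26 − $760.68 → $512.92
  Jan: +$893.26 − $4,280.58 → -$2,874.40
  Feb: +$893.26 → -$1,981.14
  Mar: +$893.26 − $698.64 → -$1,786.52
  Apr: +$893.26 → -$893.26
  May: +$893.26 → $0.00
Lowest trial balance = -$2,874.40 (Jan)
Initial deposit = cushion − low point = $1,786.52 − (-$2,874.40) = $4,660.92

$4,660.92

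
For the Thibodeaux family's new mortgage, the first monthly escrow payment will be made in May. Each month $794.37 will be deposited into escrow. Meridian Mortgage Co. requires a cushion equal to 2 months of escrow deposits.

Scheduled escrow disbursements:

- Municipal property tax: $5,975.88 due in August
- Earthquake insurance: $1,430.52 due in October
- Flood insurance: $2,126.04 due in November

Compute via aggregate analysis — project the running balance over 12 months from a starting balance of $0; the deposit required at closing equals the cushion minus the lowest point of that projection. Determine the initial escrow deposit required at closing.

$5,560.59

Cushion = 2 × $794.37 = $1,588.74
Trial balance (start $0, +$794.37 each month, − disbursements):
  May: +$794.37 → $794.37
  Jun: +$794.37 → $1,588.74
  Jul: +$794.37 → $2,383.11
  Aug: +$794.37 − $5,975.88 → -$2,798.40
  Sep: +$794.37 → -$2,004.03
  Oct: +$794.37 − $1,430.52 → -$2,640.18
  Nov: +$794.37 − $2,126.04 → -$3,971.85
  Dec: +$794.37 → -$3,177.48
  Jan: +$794.37 → -$2,383.11
  Feb: +$794.37 → -$1,588.74
  Mar: +$794.37 → -$794.37
  Apr: +$794.37 → $0.00
Lowest trial balance = -$3,971.85 (Nov)
Initial deposit = cushion − low point = $1,588.74 − (-$3,971.85) = $5,560.59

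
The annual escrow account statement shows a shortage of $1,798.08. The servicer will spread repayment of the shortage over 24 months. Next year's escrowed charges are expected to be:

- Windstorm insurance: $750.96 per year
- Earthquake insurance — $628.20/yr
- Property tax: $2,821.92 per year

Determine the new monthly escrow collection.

Windstorm insurance — $750.96 annually
Earthquake insurance — $628.20 annually
Property tax — $2,821.92 annually
Annual escrow total = $4,201.08
Per month = $4,201.08 ÷ 12 = $350.09
Shortage spread = $1,798.08 ÷ 24 = $74.92/mo
New monthly escrow = $350.09 + $74.92 = $425.01

$425.01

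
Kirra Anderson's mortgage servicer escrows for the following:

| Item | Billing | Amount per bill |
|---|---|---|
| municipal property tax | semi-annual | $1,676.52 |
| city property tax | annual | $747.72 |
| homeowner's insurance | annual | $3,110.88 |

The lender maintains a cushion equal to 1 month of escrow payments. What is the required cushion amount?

$600.97

Municipal property tax — $1,676.52 × 2 = $3,353.04 annually
City property tax — $747.72 annually
Homeowner's insurance — $3,110.88 annually
Combined annual = $3,353.04 + $747.72 + $3,110.88 = $7,211.64
Monthly = $7,211.64 ÷ 12 = $600.97
Cushion = 1 × $600.97 = $600.97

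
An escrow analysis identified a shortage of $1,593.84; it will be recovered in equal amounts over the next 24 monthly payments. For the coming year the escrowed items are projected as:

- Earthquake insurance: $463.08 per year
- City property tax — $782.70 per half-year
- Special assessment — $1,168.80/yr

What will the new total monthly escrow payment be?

Earthquake insurance — $463.08/yr
City property tax — $782.70 × 2 = $1,565.40/yr
Special assessment — $1,168.80/yr
Yearly total = $3,197.28
Per month = $3,197.28 ÷ 12 = $266.44
Shortage per month = $1,593.84 ÷ 24 = $66.41
Adjusted monthly = $266.44 + $66.41 = $332.85

$332.85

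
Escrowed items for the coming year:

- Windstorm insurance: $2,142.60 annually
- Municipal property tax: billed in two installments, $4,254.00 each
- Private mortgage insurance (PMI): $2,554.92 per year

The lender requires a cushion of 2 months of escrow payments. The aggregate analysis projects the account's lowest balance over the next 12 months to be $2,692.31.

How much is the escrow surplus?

Windstorm insurance = $2,142.60 per year
Municipal property tax = $4,254.00 × 2 = $8,508.00 per year
Private mortgage insurance (PMI) = $2,554.92 per year
Total per year = $2,142.60 + $8,508.00 + $2,554.92 = $13,205.52
Base monthly escrow = $13,205.52 ÷ 12 = $1,100.46
Cushion = 2 × $1,100.46 = $2,200.92
Excess over cushion: $2,692.31 − $2,200.92 = $491.39

$491.39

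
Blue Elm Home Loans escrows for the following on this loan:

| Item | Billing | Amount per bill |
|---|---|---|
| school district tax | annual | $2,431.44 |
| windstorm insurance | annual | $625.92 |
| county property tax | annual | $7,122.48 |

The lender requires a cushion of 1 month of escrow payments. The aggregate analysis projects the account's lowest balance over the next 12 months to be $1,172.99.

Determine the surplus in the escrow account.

School district tax — $2,431.44 per year
Windstorm insurance — $625.92 per year
County property tax — $7,122.48 per year
Yearly total = $10,179.84
Monthly = $10,179.84 / 12 = $848.32
Cushion = 1 × $848.32 = $848.32
Surplus = $1,172.99 − $848.32 = $324.67

$324.67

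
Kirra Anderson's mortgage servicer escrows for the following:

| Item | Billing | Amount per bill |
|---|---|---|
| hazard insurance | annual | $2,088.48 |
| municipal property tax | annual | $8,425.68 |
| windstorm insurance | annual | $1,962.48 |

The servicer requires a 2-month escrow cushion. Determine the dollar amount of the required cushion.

Hazard insurance — $2,088.48/yr
Municipal property tax — $8,425.68/yr
Windstorm insurance — $1,962.48/yr
Total annual escrow = $12,476.64
Per month = $12,476.64 / 12 = $1,039.72
Reserve = 2 × $1,039.72 = $2,079.44

$2,079.44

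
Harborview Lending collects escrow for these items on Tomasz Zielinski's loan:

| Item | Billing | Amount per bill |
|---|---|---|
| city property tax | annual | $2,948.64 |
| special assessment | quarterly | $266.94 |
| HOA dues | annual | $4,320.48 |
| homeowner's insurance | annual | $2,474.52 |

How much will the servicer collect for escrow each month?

City property tax — $2,948.64
Special assessment — $266.94 × 4 = $1,067.76
HOA dues — $4,320.48
Homeowner's insurance — $2,474.52
Yearly total = $10,811.40
Monthly = $10,811.40 / 12 = $900.95

$900.95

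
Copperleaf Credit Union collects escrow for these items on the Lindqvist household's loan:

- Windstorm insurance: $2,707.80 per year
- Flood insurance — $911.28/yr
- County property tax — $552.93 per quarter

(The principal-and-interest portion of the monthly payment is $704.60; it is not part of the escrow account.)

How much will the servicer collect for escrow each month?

$485.90

Windstorm insurance: $2,707.80/yr
Flood insurance: $911.28/yr
County property tax: $552.93 × 4 = $2,211.72/yr
Combined annual = $2,707.80 + $911.28 + $2,211.72 = $5,830.80
Base monthly escrow = $5,830.80 / 12 = $485.90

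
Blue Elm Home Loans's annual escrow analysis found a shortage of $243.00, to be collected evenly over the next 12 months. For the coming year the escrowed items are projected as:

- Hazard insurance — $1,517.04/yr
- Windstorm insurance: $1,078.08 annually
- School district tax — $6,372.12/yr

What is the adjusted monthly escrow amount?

$767.52

Hazard insurance — $1,517.04 per year
Windstorm insurance — $1,078.08 per year
School district tax — $6,372.12 per year
Yearly total = $1,517.04 + $1,078.08 + $6,372.12 = $8,967.24
Per month = $8,967.24 / 12 = $747.27
Monthly shortage recovery: $243.00 / 12 = $20.25
New monthly escrow = $747.27 + $20.25 = $767.52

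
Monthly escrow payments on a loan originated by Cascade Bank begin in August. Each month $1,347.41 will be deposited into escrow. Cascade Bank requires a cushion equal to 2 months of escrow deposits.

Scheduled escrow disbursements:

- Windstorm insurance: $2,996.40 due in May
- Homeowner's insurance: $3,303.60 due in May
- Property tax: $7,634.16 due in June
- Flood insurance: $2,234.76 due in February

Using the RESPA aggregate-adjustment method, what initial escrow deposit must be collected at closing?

$4,042.23

Cushion = 2 × $1,347.41 = $2,694.82
Trial balance (start $0, +$1,347.41 each month, − disbursements):
  Aug: +$1,347.41 → $1,347.41
  Sep: +$1,347.41 → $2,694.82
  Oct: +$1,347.41 → $4,042.23
  Nov: +$1,347.41 → $5,389.64
  Dec: +$1,347.41 → $6,737.05
  Jan: +$1,347.41 → $8,084.46
  Feb: +$1,347.41 − $2,234.76 → $7,197.11
  Mar: +$1,347.41 → $8,544.52
  Apr: +$1,347.41 → $9,891.93
  May: +$1,347.41 − $6,300.00 → $4,939.34
  Jun: +$1,347.41 − $7,634.16 → -$1,347.41
  Jul: +$1,347.41 → $0.00
Lowest trial balance = -$1,347.41 (Jun)
Initial deposit = cushion − low point = $2,694.82 − (-$1,347.41) = $4,042.23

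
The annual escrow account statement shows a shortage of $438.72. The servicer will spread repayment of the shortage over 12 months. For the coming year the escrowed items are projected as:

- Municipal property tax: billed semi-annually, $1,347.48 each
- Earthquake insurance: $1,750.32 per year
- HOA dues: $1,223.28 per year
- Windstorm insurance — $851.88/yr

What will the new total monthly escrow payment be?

$579.93

Municipal property tax = $1,347.48 × 2 = $2,694.96 per year
Earthquake insurance = $1,750.32 per year
HOA dues = $1,223.28 per year
Windstorm insurance = $851.88 per year
Yearly total = $2,694.96 + $1,750.32 + $1,223.28 + $851.88 = $6,520.44
Monthly = $6,520.44 ÷ 12 = $543.37
Shortage spread = $438.72 / 12 = $36.56/mo
Adjusted monthly = $543.37 + $36.56 = $579.93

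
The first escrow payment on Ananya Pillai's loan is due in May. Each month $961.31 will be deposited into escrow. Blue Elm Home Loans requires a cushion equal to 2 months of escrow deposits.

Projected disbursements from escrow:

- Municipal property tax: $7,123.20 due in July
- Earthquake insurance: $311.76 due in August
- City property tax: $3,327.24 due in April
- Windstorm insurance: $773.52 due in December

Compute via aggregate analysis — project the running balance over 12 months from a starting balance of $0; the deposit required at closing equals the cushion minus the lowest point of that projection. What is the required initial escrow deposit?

Cushion = 2 × $961.31 = $1,922.62
Trial balance (start $0, +$961.31 each month, − disbursements):
  May: +$961.31 → $961.31
  Jun: +$961.31 → $1,922.62
  Jul: +$961.31 − $7,123.20 → -$4,239.27
  Aug: +$961.31 − $311.76 → -$3,589.72
  Sep: +$961.31 → -$2,628.41
  Oct: +$961.31 → -$1,667.10
  Nov: +$961.31 → -$705.79
  Dec: +$961.31 − $773.52 → -$518.00
  Jan: +$961.31 → $443.31
  Feb: +$961.31 → $1,404.62
  Mar: +$961.31 → $2,365.93
  Apr: +$961.31 − $3,327.24 → $0.00
Lowest trial balance = -$4,239.27 (Jul)
Initial deposit = cushion − low point = $1,922.62 − (-$4,239.27) = $6,161.89

$6,161.89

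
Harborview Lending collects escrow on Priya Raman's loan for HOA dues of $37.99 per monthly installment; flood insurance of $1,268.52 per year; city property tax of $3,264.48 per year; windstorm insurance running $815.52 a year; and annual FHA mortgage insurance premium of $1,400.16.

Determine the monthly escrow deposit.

$600.38

HOA dues: $37.99 × 12 = $455.88/yr
Flood insurance: $1,268.52/yr
City property tax: $3,264.48/yr
Windstorm insurance: $815.52/yr
FHA mortgage insurance premium: $1,400.16/yr
Total annual escrow = $7,204.56
Base monthly escrow = $7,204.56 ÷ 12 = $600.38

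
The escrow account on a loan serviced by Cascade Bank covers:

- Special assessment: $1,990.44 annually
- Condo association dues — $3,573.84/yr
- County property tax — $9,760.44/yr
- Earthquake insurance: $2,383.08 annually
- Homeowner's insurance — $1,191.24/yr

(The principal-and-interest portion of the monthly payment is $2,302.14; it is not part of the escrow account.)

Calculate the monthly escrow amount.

Special assessment — $1,990.44/yr
Condo association dues — $3,573.84/yr
County property tax — $9,760.44/yr
Earthquake insurance — $2,383.08/yr
Homeowner's insurance — $1,191.24/yr
Total per year = $18,899.04
Per month = $18,899.04 ÷ 12 = $1,574.92

$1,574.92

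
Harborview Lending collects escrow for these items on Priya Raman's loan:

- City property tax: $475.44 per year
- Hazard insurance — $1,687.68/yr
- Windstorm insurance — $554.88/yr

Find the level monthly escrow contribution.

City property tax — $475.44/yr
Hazard insurance — $1,687.68/yr
Windstorm insurance — $554.88/yr
Combined annual = $2,718.00
Monthly = $2,718.00 ÷ 12 = $226.50

$226.50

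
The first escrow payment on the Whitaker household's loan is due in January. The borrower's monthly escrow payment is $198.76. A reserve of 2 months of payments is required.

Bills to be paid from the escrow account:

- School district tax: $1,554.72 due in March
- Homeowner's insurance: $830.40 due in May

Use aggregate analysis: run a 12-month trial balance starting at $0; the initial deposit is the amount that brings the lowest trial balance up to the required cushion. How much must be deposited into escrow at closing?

Cushion = 2 × $198.76 = $397.52
Trial balance (start $0, +$198.76 each month, − disbursements):
  Jan: +$198.76 → $198.76
  Feb: +$198.76 → $397.52
  Mar: +$198.76 − $1,554.72 → -$958.44
  Apr: +$198.76 → -$759.68
  May: +$198.76 − $830.40 → -$1,391.32
  Jun: +$198.76 → -$1,192.56
  Jul: +$198.76 → -$993.80
  Aug: +$198.76 → -$795.04
  Sep: +$198.76 → -$596.28
  Oct: +$198.76 → -$397.52
  Nov: +$198.76 → -$198.76
  Dec: +$198.76 → $0.00
Lowest trial balance = -$1,391.32 (May)
Initial deposit = cushion − low point = $397.52 − (-$1,391.32) = $1,788.84

$1,788.84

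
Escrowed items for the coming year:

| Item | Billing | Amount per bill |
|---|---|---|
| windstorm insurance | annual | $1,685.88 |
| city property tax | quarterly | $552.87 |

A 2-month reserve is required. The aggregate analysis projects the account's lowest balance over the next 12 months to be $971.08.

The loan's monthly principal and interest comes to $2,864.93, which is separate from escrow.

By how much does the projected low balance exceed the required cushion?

$321.52

Windstorm insurance: $1,685.88/yr
City property tax: $552.87 × 4 = $2,211.48/yr
Yearly total = $1,685.88 + $2,211.48 = $3,897.36
Per month = $3,897.36 / 12 = $324.78
Required reserve = 2 × $324.78 = $649.56
Excess over cushion: $971.08 − $649.56 = $321.52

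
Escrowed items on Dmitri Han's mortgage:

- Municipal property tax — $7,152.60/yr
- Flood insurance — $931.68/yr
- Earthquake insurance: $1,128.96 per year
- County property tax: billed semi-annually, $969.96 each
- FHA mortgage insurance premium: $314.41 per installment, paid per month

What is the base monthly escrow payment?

Municipal property tax — $7,152.60 annually
Flood insurance — $931.68 annually
Earthquake insurance — $1,128.96 annually
County property tax — $969.96 × 2 = $1,939.92 annually
FHA mortgage insurance premium — $314.41 × 12 = $3,772.92 annually
Combined annual = $14,926.08
Base monthly escrow = $14,926.08 / 12 = $1,243.84

$1,243.84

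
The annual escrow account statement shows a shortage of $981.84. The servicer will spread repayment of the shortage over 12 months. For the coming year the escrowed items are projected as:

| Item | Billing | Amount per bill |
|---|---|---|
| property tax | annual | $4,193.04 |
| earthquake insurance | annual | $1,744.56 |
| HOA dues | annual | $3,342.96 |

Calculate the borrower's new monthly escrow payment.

Property tax = $4,193.04/yr
Earthquake insurance = $1,744.56/yr
HOA dues = $3,342.96/yr
Combined annual = $4,193.04 + $1,744.56 + $3,342.96 = $9,280.56
Monthly = $9,280.56 / 12 = $773.38
Monthly shortage recovery: $981.84 ÷ 12 = $81.82
New monthly escrow = $773.38 + $81.82 = $855.20

$855.20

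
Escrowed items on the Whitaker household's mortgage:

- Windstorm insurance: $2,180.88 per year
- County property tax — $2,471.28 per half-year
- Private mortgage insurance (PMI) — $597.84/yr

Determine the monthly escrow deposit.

$643.44

Windstorm insurance = $2,180.88 annually
County property tax = $2,471.28 × 2 = $4,942.56 annually
Private mortgage insurance (PMI) = $597.84 annually
Yearly total = $2,180.88 + $4,942.56 + $597.84 = $7,721.28
Base monthly escrow = $7,721.28 ÷ 12 = $643.44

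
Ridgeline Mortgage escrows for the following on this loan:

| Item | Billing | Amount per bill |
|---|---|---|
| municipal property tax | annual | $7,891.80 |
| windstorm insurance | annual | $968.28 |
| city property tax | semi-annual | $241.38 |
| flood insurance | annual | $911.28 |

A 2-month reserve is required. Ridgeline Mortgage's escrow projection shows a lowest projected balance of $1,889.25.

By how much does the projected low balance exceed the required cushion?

Municipal property tax — $7,891.80 per year
Windstorm insurance — $968.28 per year
City property tax — $241.38 × 2 = $482.76 per year
Flood insurance — $911.28 per year
Yearly total = $10,254.12
Base monthly escrow = $10,254.12 ÷ 12 = $854.51
Required cushion = 2 × $854.51 = $1,709.02
Excess over cushion: $1,889.25 − $1,709.02 = $180.23

$180.23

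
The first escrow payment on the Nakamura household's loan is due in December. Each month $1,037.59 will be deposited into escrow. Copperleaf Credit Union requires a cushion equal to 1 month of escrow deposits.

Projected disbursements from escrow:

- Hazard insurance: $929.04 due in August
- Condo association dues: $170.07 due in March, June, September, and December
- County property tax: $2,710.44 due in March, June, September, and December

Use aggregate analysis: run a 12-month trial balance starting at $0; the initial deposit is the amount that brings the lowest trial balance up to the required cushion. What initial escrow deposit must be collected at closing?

$3,112.77

Cushion = 1 × $1,037.59 = $1,037.59
Trial balance (start $0, +$1,037.59 each month, − disbursements):
  Dec: +$1,037.59 − $2,880.51 → -$1,842.92
  Jan: +$1,037.59 → -$805.33
  Feb: +$1,037.59 → $232.26
  Mar: +$1,037.59 − $2,880.51 → -$1,610.66
  Apr: +$1,037.59 → -$573.07
  May: +$1,037.59 → $464.52
  Jun: +$1,037.59 − $2,880.51 → -$1,378.40
  Jul: +$1,037.59 → -$340.81
  Aug: +$1,037.59 − $929.04 → -$232.26
  Sep: +$1,037.59 − $2,880.51 → -$2,075.18
  Oct: +$1,037.59 → -$1,037.59
  Nov: +$1,037.59 → $0.00
Lowest trial balance = -$2,075.18 (Sep)
Initial deposit = cushion − low point = $1,037.59 − (-$2,075.18) = $3,112.77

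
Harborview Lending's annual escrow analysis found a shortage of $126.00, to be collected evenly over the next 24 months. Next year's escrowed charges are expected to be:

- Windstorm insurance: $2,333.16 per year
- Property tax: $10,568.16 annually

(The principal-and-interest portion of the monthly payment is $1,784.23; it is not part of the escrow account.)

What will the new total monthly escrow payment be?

Windstorm insurance = $2,333.16/yr
Property tax = $10,568.16/yr
Total per year = $2,333.16 + $10,568.16 = $12,901.32
Per month = $12,901.32 / 12 = $1,075.11
Shortage spread = $126.00 / 24 = $5.25/mo
Adjusted monthly = $1,075.11 + $5.25 = $1,080.36

$1,080.36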